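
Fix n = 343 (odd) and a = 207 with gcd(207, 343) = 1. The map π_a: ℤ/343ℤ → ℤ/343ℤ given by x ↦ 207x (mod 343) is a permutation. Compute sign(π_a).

+1

Start at x=253: 253 → 235 → 282 → 64 → 214 → 51 → 267 → … (one orbit).
7 cycles of lengths [147, 147, 21, 21, 3, 3, 1].
n − c = 343 − 7 = 336; sign = (−1)^336 = +1.
Zolotarev: (207|343) = +1, matching the cycle-count sign.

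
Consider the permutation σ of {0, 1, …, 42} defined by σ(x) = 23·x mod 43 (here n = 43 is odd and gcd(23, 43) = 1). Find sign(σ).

Orbit of 31 under x↦23x: [31, 25, 16, 24, 36, 11, 38]… (length divides ord_43(23)).
π_23 has 3 disjoint cycles with lengths [21, 21, 1] on {0,…,42}.
43 − 3 = 40 transpositions; sign(π) = (−1)^40 = +1.

+1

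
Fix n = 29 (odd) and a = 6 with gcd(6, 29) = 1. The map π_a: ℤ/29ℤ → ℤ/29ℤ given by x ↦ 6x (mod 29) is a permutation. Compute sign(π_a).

Orbit of 4 under x↦6x: [4, 24, 28, 23, 22, 16, 9]… (length divides ord_29(6)).
3 cycles of lengths [14, 14, 1].
Σ(ℓ_i−1) = 29−3 = 26; sign = (−1)^26 = +1.

+1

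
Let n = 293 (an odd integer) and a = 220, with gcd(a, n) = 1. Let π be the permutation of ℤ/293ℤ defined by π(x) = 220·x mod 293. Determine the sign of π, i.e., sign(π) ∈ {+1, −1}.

+1

Start at x=82: 82 → 167 → 115 → 102 → 172 → 43 → 84 → … (one orbit).
π_220 has 3 disjoint cycles with lengths [146, 146, 1] on {0,…,292}.
293 − 3 = 290 transpositions; sign(π) = (−1)^290 = +1.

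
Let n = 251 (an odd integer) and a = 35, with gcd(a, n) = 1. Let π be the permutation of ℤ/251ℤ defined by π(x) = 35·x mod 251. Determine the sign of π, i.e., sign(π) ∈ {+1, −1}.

Orbit of 225 under x↦35x: [225, 94, 27, 192, 194, 13, 204]… (length divides ord_251(35)).
The orbit structure of x ↦ 35x mod 251: 3 orbits of sizes [125, 125, 1].
3 cycles on 251: each ℓ→(−1)^(ℓ−1), product (−1)^248 = +1.
Zolotarev: (35|251) = +1, matching the cycle-count sign.

+1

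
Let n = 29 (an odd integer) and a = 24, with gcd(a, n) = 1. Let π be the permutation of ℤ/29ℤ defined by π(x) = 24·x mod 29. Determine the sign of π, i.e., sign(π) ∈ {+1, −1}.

+1

Start at x=20: 20 → 16 → 7 → 23 → 1 → 24 → 25 → 20 (one orbit).
5 cycles of lengths [7, 7, 7, 7, 1].
Σ(ℓ_i−1) = 29−5 = 24; sign = (−1)^24 = +1.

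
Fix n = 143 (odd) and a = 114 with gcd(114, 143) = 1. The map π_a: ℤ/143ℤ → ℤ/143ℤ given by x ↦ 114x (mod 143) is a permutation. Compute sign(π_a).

Trace 27: π^k(27) = [27, 75, 113, 12, 81, 82, 53] for k=0..6.
9 cycles of lengths [30, 30, 30, 30, 6, 6, 5, 5, 1].
sign(π) = (−1)^{n − #cycles} = (−1)^{143−9} = (−1)^134 = +1.
(114|143)_J = +1 (Zolotarev's lemma cross-check).

+1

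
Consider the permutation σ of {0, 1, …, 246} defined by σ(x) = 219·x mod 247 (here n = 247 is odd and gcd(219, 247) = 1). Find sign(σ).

+1

Trace 167: π^k(167) = [167, 17, 18, 237, 33, 64, 184] for k=0..6.
Decompose π into cycles: lengths [36, 36, 36, 36, 36, 36, 18, 12, 1] (9 cycles, including the fixed point 0).
With 9 cycles on 247 points, sign = (−1)^{247−9} = +1.
Zolotarev: (219|247) = +1, matching the cycle-count sign.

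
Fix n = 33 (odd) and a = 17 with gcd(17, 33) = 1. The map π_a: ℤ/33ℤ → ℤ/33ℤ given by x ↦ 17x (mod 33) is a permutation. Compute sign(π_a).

Trace 32: π^k(32) = [32, 16, 8, 4, 2, 1, 17] for k=0..6.
π_17 has 5 disjoint cycles with lengths [10, 10, 10, 2, 1] on {0,…,32}.
33 − 5 = 28 transpositions; sign(π) = (−1)^28 = +1.
Zolotarev: (17|33) = +1, matching the cycle-count sign.

+1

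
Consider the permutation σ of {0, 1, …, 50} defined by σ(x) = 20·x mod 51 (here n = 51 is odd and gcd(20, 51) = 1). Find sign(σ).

+1

Start at x=41: 41 → 4 → 29 → 19 → 23 → 1 → 20 → … (one orbit).
Cycle lengths of π_20 on ℤ/51ℤ: [16, 16, 16, 2, 1]; 5 cycles in total.
sign(π) = (−1)^{n − #cycles} = (−1)^{51−5} = (−1)^46 = +1.
The Jacobi symbol (20|51) = +1 (Zolotarev) agrees.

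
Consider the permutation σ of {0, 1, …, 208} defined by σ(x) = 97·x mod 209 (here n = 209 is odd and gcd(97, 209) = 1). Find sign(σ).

-1

Trace 69: π^k(69) = [69, 5, 67, 20, 59, 80, 27] for k=0..6.
Cycle type of π: 90×2 + 18 + 5×2 + 1; total 6 cycles.
209 − 6 = 203 transpositions; sign(π) = (−1)^203 = -1.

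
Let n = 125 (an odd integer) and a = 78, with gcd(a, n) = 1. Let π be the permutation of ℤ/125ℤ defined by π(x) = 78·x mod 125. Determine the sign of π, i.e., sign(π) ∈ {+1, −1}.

Trace 22: π^k(22) = [22, 91, 98, 19, 107, 96, 113] for k=0..6.
4 cycles of lengths [100, 20, 4, 1].
n − c = 125 − 4 = 121; sign = (−1)^121 = -1.

-1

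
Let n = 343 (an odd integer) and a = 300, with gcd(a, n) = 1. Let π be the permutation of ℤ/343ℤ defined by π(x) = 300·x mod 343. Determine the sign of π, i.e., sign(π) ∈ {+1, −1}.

-1

Trace 302: π^k(302) = [302, 48, 337, 258, 225, 272, 309] for k=0..6.
Cycle type of π: 98×3 + 14×3 + 2×3 + 1; total 10 cycles.
sign(π) = (−1)^{n − #cycles} = (−1)^{343−10} = (−1)^333 = -1.
Via Zolotarev, sign(π_{300}) = (300|343) = -1.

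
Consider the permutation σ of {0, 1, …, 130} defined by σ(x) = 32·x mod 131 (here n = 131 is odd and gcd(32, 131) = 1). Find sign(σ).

-1

Trace 112: π^k(112) = [112, 47, 63, 51, 60, 86, 1] for k=0..6.
6 cycles of lengths [26, 26, 26, 26, 26, 1].
n − c = 131 − 6 = 125; sign = (−1)^125 = -1.
(32|131)_J = -1 (Zolotarev's lemma cross-check).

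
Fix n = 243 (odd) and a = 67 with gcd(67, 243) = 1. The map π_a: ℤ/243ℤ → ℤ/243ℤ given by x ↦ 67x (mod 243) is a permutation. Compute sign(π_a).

+1

Trace 82: π^k(82) = [82, 148, 196, 10, 184, 178, 19] for k=0..6.
11 cycles of lengths [81, 81, 27, 27, 9, 9, 3, 3, 1, 1, 1].
Σ(ℓ_i−1) = 243−11 = 232; sign = (−1)^232 = +1.
(67|243)_J = +1 (Zolotarev's lemma cross-check).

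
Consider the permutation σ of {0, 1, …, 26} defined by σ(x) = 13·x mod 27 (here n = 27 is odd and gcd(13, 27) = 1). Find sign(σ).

Orbit of 7 under x↦13x: [7, 10, 22, 16, 19, 4, 25]… (length divides ord_27(13)).
Cycle lengths of π_13 on ℤ/27ℤ: [9, 9, 3, 3, 1, 1, 1]; 7 cycles in total.
With 7 cycles on 27 points, sign = (−1)^{27−7} = +1.
Zolotarev: (13|27) = +1, matching the cycle-count sign.

+1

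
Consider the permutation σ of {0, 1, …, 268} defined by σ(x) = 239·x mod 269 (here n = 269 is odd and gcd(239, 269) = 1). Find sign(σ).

+1

Orbit of 173 under x↦239x: [173, 190, 218, 185, 99, 258, 61]… (length divides ord_269(239)).
π_239 has 5 disjoint cycles with lengths [67, 67, 67, 67, 1] on {0,…,268}.
5 cycles on 269: each ℓ→(−1)^(ℓ−1), product (−1)^264 = +1.
The Jacobi symbol (239|269) = +1 (Zolotarev) agrees.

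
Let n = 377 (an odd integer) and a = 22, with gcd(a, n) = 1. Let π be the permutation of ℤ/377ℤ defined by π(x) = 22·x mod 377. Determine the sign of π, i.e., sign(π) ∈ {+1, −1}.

+1

Orbit of 100 under x↦22x: [100, 315, 144, 152, 328, 53, 35]… (length divides ord_377(22)).
Decompose π into cycles: lengths [42, 42, 42, 42, 42, 42, 42, 42, 14, 14, 3, 3, 3, 3, 1] (15 cycles, including the fixed point 0).
sign(π) = (−1)^{n − #cycles} = (−1)^{377−15} = (−1)^362 = +1.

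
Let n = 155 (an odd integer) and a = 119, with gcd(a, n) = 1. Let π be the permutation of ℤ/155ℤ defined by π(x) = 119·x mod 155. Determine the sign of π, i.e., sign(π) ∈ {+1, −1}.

-1

Trace 1: π^k(1) = [1, 119, 56, 154, 36, 99] for k=0..5.
The orbit structure of x ↦ 119x mod 155: 28 orbits of sizes [6, 6, 6, 6, 6, 6, 6, 6, 6, 6, 6, 6, 6, 6, 6, 6, 6, 6, 6, 6, 6, 6, 6, 6, 6, 2, 2, 1].
155 − 28 = 127 transpositions; sign(π) = (−1)^127 = -1.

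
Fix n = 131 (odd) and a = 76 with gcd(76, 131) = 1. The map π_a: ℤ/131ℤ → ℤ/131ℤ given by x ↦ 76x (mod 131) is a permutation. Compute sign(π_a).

-1

Orbit of 58 under x↦76x: [58, 85, 41, 103, 99, 57, 9]… (length divides ord_131(76)).
Cycle type of π: 130 + 1; total 2 cycles.
sign(π) = (−1)^{n − #cycles} = (−1)^{131−2} = (−1)^129 = -1.
Via Zolotarev, sign(π_{76}) = (76|131) = -1.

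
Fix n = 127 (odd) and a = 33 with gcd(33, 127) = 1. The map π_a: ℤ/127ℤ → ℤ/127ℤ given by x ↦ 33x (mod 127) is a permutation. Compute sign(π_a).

-1

Start at x=107: 107 → 102 → 64 → 80 → 100 → 125 → 61 → … (one orbit).
Cycle type of π: 42×3 + 1; total 4 cycles.
n − c = 127 − 4 = 123; sign = (−1)^123 = -1.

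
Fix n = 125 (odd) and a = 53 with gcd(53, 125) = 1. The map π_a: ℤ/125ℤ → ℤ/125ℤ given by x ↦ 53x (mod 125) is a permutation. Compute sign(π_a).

Orbit of 84 under x↦53x: [84, 77, 81, 43, 29, 37, 86]… (length divides ord_125(53)).
The orbit structure of x ↦ 53x mod 125: 4 orbits of sizes [100, 20, 4, 1].
125 − 4 = 121 transpositions; sign(π) = (−1)^121 = -1.

-1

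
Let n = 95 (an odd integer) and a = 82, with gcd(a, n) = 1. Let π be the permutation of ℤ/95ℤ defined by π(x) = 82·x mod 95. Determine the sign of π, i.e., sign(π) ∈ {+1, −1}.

-1

Trace 83: π^k(83) = [83, 61, 62, 49, 28, 16, 77] for k=0..6.
Cycle type of π: 36×2 + 9×2 + 4 + 1; total 6 cycles.
6 cycles on 95: each ℓ→(−1)^(ℓ−1), product (−1)^89 = -1.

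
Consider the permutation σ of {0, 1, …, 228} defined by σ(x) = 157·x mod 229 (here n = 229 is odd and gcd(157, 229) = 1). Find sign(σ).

-1

Start at x=101: 101 → 56 → 90 → 161 → 87 → 148 → 107 → … (one orbit).
Cycle lengths of π_157 on ℤ/229ℤ: [228, 1]; 2 cycles in total.
229 − 2 = 227 transpositions; sign(π) = (−1)^227 = -1.
(157|229)_J = -1 (Zolotarev's lemma cross-check).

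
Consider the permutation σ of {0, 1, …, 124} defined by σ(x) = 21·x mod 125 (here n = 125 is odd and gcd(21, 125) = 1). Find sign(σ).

Trace 96: π^k(96) = [96, 16, 86, 56, 51, 71, 116] for k=0..6.
The orbit structure of x ↦ 21x mod 125: 13 orbits of sizes [25, 25, 25, 25, 5, 5, 5, 5, 1, 1, 1, 1, 1].
n − c = 125 − 13 = 112; sign = (−1)^112 = +1.
Via Zolotarev, sign(π_{21}) = (21|125) = +1.

+1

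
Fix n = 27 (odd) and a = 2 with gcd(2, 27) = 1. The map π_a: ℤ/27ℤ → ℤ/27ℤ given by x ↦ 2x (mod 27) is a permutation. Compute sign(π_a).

Start at x=13: 13 → 26 → 25 → 23 → 19 → 11 → 22 → … (one orbit).
Decompose π into cycles: lengths [18, 6, 2, 1] (4 cycles, including the fixed point 0).
With 4 cycles on 27 points, sign = (−1)^{27−4} = -1.
(2|27)_J = -1 (Zolotarev's lemma cross-check).

-1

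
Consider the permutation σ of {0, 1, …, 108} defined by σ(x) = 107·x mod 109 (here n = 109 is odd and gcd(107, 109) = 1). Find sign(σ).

-1

Trace 92: π^k(92) = [92, 34, 41, 27, 55, 108, 2] for k=0..6.
Cycle type of π: 36×3 + 1; total 4 cycles.
sign(π) = (−1)^{n − #cycles} = (−1)^{109−4} = (−1)^105 = -1.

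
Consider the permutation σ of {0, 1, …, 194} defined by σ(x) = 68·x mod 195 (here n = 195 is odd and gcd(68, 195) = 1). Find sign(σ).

Orbit of 61 under x↦68x: [61, 53, 94, 152, 1, 68, 139]… (length divides ord_195(68)).
Decompose π into cycles: lengths [12, 12, 12, 12, 12, 12, 12, 12, 12, 12, 12, 12, 6, 6, 6, 6, 4, 4, 4, 3, 3, 3, 3, 2, 1] (25 cycles, including the fixed point 0).
195 − 25 = 170 transpositions; sign(π) = (−1)^170 = +1.
Zolotarev: (68|195) = +1, matching the cycle-count sign.

+1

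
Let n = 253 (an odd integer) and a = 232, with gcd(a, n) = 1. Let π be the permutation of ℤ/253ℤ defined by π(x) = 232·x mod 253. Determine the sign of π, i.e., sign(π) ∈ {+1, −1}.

+1

Start at x=188: 188 → 100 → 177 → 78 → 133 → 243 → 210 → … (one orbit).
Cycle type of π: 11×22 + 1×11; total 33 cycles.
Σ(ℓ_i−1) = 253−33 = 220; sign = (−1)^220 = +1.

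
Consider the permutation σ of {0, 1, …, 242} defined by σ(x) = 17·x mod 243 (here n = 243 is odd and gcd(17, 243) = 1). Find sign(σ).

-1

Start at x=98: 98 → 208 → 134 → 91 → 89 → 55 → 206 → … (one orbit).
Cycle lengths of π_17 on ℤ/243ℤ: [54, 54, 54, 18, 18, 18, 6, 6, 6, 2, 2, 2, 2, 1]; 14 cycles in total.
n − c = 243 − 14 = 229; sign = (−1)^229 = -1.
Zolotarev: (17|243) = -1, matching the cycle-count sign.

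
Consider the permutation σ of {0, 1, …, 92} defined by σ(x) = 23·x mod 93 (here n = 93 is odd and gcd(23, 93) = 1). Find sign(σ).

Start at x=92: 92 → 70 → 29 → 16 → 89 → 1 → 23 → … (one orbit).
Decompose π into cycles: lengths [10, 10, 10, 10, 10, 10, 10, 10, 10, 2, 1] (11 cycles, including the fixed point 0).
sign(π) = (−1)^{n − #cycles} = (−1)^{93−11} = (−1)^82 = +1.
The Jacobi symbol (23|93) = +1 (Zolotarev) agrees.

+1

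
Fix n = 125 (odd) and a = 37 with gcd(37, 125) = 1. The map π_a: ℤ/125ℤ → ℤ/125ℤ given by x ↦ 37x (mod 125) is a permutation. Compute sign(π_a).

Trace 122: π^k(122) = [122, 14, 18, 41, 17, 4, 23] for k=0..6.
Cycle type of π: 100 + 20 + 4 + 1; total 4 cycles.
Σ(ℓ_i−1) = 125−4 = 121; sign = (−1)^121 = -1.
Check: (37/125) = -1 by Zolotarev.

-1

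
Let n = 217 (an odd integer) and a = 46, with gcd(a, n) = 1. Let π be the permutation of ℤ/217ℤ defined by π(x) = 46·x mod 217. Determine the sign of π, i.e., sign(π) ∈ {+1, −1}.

Start at x=128: 128 → 29 → 32 → 170 → 8 → 151 → 2 → … (one orbit).
Decompose π into cycles: lengths [30, 30, 30, 30, 30, 30, 10, 10, 10, 3, 3, 1] (12 cycles, including the fixed point 0).
With 12 cycles on 217 points, sign = (−1)^{217−12} = -1.

-1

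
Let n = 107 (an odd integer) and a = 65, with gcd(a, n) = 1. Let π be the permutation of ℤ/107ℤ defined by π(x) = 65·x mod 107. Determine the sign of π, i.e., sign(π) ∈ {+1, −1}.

-1

Start at x=20: 20 → 16 → 77 → 83 → 45 → 36 → 93 → … (one orbit).
Cycle type of π: 106 + 1; total 2 cycles.
sign(π) = (−1)^{n − #cycles} = (−1)^{107−2} = (−1)^105 = -1.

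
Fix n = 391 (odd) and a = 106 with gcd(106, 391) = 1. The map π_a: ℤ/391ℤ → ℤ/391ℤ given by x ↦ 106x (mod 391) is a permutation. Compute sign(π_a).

-1

Start at x=358: 358 → 21 → 271 → 183 → 239 → 310 → 16 → … (one orbit).
Cycle lengths of π_106 on ℤ/391ℤ: [44, 44, 44, 44, 44, 44, 44, 44, 22, 4, 4, 4, 4, 1]; 14 cycles in total.
With 14 cycles on 391 points, sign = (−1)^{391−14} = -1.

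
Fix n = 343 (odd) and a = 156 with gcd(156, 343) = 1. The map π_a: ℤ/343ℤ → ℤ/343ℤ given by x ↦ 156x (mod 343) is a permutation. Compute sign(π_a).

Orbit of 226 under x↦156x: [226, 270, 274, 212, 144, 169, 296]… (length divides ord_343(156)).
π_156 has 7 disjoint cycles with lengths [147, 147, 21, 21, 3, 3, 1] on {0,…,342}.
With 7 cycles on 343 points, sign = (−1)^{343−7} = +1.

+1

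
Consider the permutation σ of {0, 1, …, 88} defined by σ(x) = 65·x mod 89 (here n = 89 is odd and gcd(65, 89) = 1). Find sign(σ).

Orbit of 39 under x↦65x: [39, 43, 36, 26, 88, 24, 47]… (length divides ord_89(65)).
The orbit structure of x ↦ 65x mod 89: 2 orbits of sizes [88, 1].
n − c = 89 − 2 = 87; sign = (−1)^87 = -1.

-1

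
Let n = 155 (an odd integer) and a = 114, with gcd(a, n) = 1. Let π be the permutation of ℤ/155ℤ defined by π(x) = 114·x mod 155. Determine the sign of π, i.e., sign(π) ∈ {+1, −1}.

Start at x=24: 24 → 101 → 44 → 56 → 29 → 51 → 79 → … (one orbit).
Cycle type of π: 30×5 + 2×2 + 1; total 8 cycles.
n − c = 155 − 8 = 147; sign = (−1)^147 = -1.

-1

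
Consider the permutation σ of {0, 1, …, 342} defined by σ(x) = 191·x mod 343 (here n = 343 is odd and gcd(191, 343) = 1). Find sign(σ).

Orbit of 71 under x↦191x: [71, 184, 158, 337, 226, 291, 15]… (length divides ord_343(191)).
7 cycles of lengths [147, 147, 21, 21, 3, 3, 1].
Σ(ℓ_i−1) = 343−7 = 336; sign = (−1)^336 = +1.

+1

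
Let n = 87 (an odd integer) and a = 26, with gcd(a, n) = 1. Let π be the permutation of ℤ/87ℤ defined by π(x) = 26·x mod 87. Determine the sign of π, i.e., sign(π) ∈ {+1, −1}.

+1

Orbit of 67 under x↦26x: [67, 2, 52, 47, 4, 17, 7]… (length divides ord_87(26)).
π_26 has 5 disjoint cycles with lengths [28, 28, 28, 2, 1] on {0,…,86}.
87 − 5 = 82 transpositions; sign(π) = (−1)^82 = +1.
Check: (26/87) = +1 by Zolotarev.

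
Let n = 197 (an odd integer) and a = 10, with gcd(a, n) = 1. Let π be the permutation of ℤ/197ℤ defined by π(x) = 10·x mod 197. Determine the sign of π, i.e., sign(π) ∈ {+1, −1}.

Trace 164: π^k(164) = [164, 64, 49, 96, 172, 144, 61] for k=0..6.
The orbit structure of x ↦ 10x mod 197: 3 orbits of sizes [98, 98, 1].
Σ(ℓ_i−1) = 197−3 = 194; sign = (−1)^194 = +1.

+1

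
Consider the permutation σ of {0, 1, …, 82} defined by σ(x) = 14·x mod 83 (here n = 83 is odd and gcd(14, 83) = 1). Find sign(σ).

Start at x=51: 51 → 50 → 36 → 6 → 1 → 14 → 30 → … (one orbit).
π_14 has 2 disjoint cycles with lengths [82, 1] on {0,…,82}.
sign(π) = (−1)^{n − #cycles} = (−1)^{83−2} = (−1)^81 = -1.
Check: (14/83) = -1 by Zolotarev.

-1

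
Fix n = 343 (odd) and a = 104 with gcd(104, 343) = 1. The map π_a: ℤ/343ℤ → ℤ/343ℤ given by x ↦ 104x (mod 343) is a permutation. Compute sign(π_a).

Start at x=118: 118 → 267 → 328 → 155 → 342 → 239 → 160 → … (one orbit).
π_104 has 10 disjoint cycles with lengths [98, 98, 98, 14, 14, 14, 2, 2, 2, 1] on {0,…,342}.
n − c = 343 − 10 = 333; sign = (−1)^333 = -1.
(104|343)_J = -1 (Zolotarev's lemma cross-check).

-1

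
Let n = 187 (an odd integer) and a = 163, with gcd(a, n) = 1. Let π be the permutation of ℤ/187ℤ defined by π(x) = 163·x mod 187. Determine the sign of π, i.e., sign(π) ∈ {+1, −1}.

-1

Orbit of 144 under x↦163x: [144, 97, 103, 146, 49, 133, 174]… (length divides ord_187(163)).
Cycle lengths of π_163 on ℤ/187ℤ: [80, 80, 16, 5, 5, 1]; 6 cycles in total.
sign(π) = (−1)^{n − #cycles} = (−1)^{187−6} = (−1)^181 = -1.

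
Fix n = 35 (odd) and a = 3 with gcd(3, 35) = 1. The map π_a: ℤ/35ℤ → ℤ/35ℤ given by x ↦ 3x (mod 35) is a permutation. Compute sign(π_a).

Orbit of 3 under x↦3x: [3, 9, 27, 11, 33, 29, 17]… (length divides ord_35(3)).
Cycle lengths of π_3 on ℤ/35ℤ: [12, 12, 6, 4, 1]; 5 cycles in total.
Σ(ℓ_i−1) = 35−5 = 30; sign = (−1)^30 = +1.

+1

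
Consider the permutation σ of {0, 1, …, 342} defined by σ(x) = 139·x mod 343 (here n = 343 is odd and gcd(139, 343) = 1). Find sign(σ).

Orbit of 337 under x↦139x: [337, 195, 8, 83, 218, 118, 281]… (length divides ord_343(139)).
10 cycles of lengths [98, 98, 98, 14, 14, 14, 2, 2, 2, 1].
10 cycles on 343: each ℓ→(−1)^(ℓ−1), product (−1)^333 = -1.

-1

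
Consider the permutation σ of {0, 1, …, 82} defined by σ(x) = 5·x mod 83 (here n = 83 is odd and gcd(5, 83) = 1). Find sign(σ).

Start at x=15: 15 → 75 → 43 → 49 → 79 → 63 → 66 → … (one orbit).
The orbit structure of x ↦ 5x mod 83: 2 orbits of sizes [82, 1].
n − c = 83 − 2 = 81; sign = (−1)^81 = -1.
(5|83)_J = -1 (Zolotarev's lemma cross-check).

-1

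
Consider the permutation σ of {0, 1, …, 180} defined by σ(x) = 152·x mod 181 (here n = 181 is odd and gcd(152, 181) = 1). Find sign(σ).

+1

Orbit of 145 under x↦152x: [145, 139, 132, 154, 59, 99, 25]… (length divides ord_181(152)).
Cycle lengths of π_152 on ℤ/181ℤ: [30, 30, 30, 30, 30, 30, 1]; 7 cycles in total.
Σ(ℓ_i−1) = 181−7 = 174; sign = (−1)^174 = +1.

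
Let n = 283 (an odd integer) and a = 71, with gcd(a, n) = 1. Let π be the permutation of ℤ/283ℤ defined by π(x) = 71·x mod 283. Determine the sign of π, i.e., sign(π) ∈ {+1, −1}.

+1

Orbit of 134 under x↦71x: [134, 175, 256, 64, 16, 4, 1]… (length divides ord_283(71)).
Cycle lengths of π_71 on ℤ/283ℤ: [47, 47, 47, 47, 47, 47, 1]; 7 cycles in total.
283 − 7 = 276 transpositions; sign(π) = (−1)^276 = +1.
The Jacobi symbol (71|283) = +1 (Zolotarev) agrees.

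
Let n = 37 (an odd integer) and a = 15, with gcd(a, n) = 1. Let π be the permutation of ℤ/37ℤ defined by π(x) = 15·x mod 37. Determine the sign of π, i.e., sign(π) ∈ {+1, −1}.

Start at x=19: 19 → 26 → 20 → 4 → 23 → 12 → 32 → … (one orbit).
π_15 has 2 disjoint cycles with lengths [36, 1] on {0,…,36}.
n − c = 37 − 2 = 35; sign = (−1)^35 = -1.

-1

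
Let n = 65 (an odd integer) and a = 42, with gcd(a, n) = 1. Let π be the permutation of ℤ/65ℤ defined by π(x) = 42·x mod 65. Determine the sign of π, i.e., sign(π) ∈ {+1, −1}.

Trace 29: π^k(29) = [29, 48, 1, 42, 9, 53, 16] for k=0..6.
10 cycles of lengths [12, 12, 12, 12, 4, 3, 3, 3, 3, 1].
10 cycles on 65: each ℓ→(−1)^(ℓ−1), product (−1)^55 = -1.
The Jacobi symbol (42|65) = -1 (Zolotarev) agrees.

-1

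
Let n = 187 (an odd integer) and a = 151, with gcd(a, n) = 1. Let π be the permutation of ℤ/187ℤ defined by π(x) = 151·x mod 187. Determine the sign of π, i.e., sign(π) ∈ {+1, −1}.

Orbit of 145 under x↦151x: [145, 16, 172, 166, 8, 86, 83]… (length divides ord_187(151)).
8 cycles of lengths [40, 40, 40, 40, 10, 8, 8, 1].
187 − 8 = 179 transpositions; sign(π) = (−1)^179 = -1.
The Jacobi symbol (151|187) = -1 (Zolotarev) agrees.

-1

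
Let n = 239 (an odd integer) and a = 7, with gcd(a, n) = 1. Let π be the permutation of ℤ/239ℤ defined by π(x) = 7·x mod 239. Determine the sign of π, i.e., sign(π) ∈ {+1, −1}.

Start at x=147: 147 → 73 → 33 → 231 → 183 → 86 → 124 → … (one orbit).
The orbit structure of x ↦ 7x mod 239: 2 orbits of sizes [238, 1].
sign(π) = (−1)^{n − #cycles} = (−1)^{239−2} = (−1)^237 = -1.

-1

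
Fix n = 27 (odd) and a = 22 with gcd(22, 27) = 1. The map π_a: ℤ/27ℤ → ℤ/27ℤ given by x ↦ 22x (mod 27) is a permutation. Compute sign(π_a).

+1

Trace 16: π^k(16) = [16, 1, 22, 25, 10, 4, 7] for k=0..6.
The orbit structure of x ↦ 22x mod 27: 7 orbits of sizes [9, 9, 3, 3, 1, 1, 1].
7 cycles on 27: each ℓ→(−1)^(ℓ−1), product (−1)^20 = +1.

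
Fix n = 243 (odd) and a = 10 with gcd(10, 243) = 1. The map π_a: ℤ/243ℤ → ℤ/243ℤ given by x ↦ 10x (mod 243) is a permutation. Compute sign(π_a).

Trace 73: π^k(73) = [73, 1, 10, 100, 28, 37, 127] for k=0..6.
Decompose π into cycles: lengths [27, 27, 27, 27, 27, 27, 9, 9, 9, 9, 9, 9, 3, 3, 3, 3, 3, 3, 1, 1, 1, 1, 1, 1, 1, 1, 1] (27 cycles, including the fixed point 0).
27 cycles on 243: each ℓ→(−1)^(ℓ−1), product (−1)^216 = +1.
Check: (10/243) = +1 by Zolotarev.

+1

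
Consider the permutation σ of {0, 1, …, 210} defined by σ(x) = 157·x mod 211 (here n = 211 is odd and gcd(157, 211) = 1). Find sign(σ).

-1

Orbit of 196 under x↦157x: [196, 177, 148, 26, 73, 67, 180]… (length divides ord_211(157)).
Decompose π into cycles: lengths [42, 42, 42, 42, 42, 1] (6 cycles, including the fixed point 0).
211 − 6 = 205 transpositions; sign(π) = (−1)^205 = -1.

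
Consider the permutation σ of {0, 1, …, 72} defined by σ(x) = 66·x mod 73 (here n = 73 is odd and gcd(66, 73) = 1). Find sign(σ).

-1

Trace 21: π^k(21) = [21, 72, 7, 24, 51, 8, 17] for k=0..6.
π_66 has 4 disjoint cycles with lengths [24, 24, 24, 1] on {0,…,72}.
With 4 cycles on 73 points, sign = (−1)^{73−4} = -1.
Via Zolotarev, sign(π_{66}) = (66|73) = -1.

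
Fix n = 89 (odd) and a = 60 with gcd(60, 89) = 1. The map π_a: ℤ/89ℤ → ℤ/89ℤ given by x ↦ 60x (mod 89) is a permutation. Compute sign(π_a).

-1

Start at x=59: 59 → 69 → 46 → 1 → 60 → 40 → 86 → … (one orbit).
Cycle lengths of π_60 on ℤ/89ℤ: [88, 1]; 2 cycles in total.
sign(π) = (−1)^{n − #cycles} = (−1)^{89−2} = (−1)^87 = -1.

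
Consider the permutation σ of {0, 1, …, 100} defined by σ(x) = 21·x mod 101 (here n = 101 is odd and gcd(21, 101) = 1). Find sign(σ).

Orbit of 84 under x↦21x: [84, 47, 78, 22, 58, 6, 25]… (length divides ord_101(21)).
The orbit structure of x ↦ 21x mod 101: 3 orbits of sizes [50, 50, 1].
101 − 3 = 98 transpositions; sign(π) = (−1)^98 = +1.
Zolotarev: (21|101) = +1, matching the cycle-count sign.

+1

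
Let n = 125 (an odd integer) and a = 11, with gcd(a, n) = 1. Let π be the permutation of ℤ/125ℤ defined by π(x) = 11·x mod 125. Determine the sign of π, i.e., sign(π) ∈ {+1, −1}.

Start at x=76: 76 → 86 → 71 → 31 → 91 → 1 → 11 → … (one orbit).
The orbit structure of x ↦ 11x mod 125: 13 orbits of sizes [25, 25, 25, 25, 5, 5, 5, 5, 1, 1, 1, 1, 1].
Σ(ℓ_i−1) = 125−13 = 112; sign = (−1)^112 = +1.

+1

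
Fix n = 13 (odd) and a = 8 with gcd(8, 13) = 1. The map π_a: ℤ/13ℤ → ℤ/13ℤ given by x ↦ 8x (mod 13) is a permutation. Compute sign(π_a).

-1

Trace 1: π^k(1) = [1, 8, 12, 5] for k=0..3.
Cycle type of π: 4×3 + 1; total 4 cycles.
With 4 cycles on 13 points, sign = (−1)^{13−4} = -1.
Zolotarev: (8|13) = -1, matching the cycle-count sign.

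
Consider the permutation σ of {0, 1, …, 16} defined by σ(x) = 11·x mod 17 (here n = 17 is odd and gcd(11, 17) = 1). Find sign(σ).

Start at x=13: 13 → 7 → 9 → 14 → 1 → 11 → 2 → … (one orbit).
Decompose π into cycles: lengths [16, 1] (2 cycles, including the fixed point 0).
Σ(ℓ_i−1) = 17−2 = 15; sign = (−1)^15 = -1.
The Jacobi symbol (11|17) = -1 (Zolotarev) agrees.

-1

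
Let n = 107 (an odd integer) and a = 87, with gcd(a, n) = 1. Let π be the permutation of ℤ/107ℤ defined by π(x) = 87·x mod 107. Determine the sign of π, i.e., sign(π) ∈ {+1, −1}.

Orbit of 100 under x↦87x: [100, 33, 89, 39, 76, 85, 12]… (length divides ord_107(87)).
The orbit structure of x ↦ 87x mod 107: 3 orbits of sizes [53, 53, 1].
n − c = 107 − 3 = 104; sign = (−1)^104 = +1.

+1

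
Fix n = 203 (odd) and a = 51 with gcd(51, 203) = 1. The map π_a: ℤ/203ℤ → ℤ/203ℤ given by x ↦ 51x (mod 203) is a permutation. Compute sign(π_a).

+1

Start at x=170: 170 → 144 → 36 → 9 → 53 → 64 → 16 → … (one orbit).
The orbit structure of x ↦ 51x mod 203: 9 orbits of sizes [42, 42, 42, 42, 14, 14, 3, 3, 1].
n − c = 203 − 9 = 194; sign = (−1)^194 = +1.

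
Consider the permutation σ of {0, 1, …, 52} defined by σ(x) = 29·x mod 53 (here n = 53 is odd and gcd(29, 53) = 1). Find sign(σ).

+1

Start at x=42: 42 → 52 → 24 → 7 → 44 → 4 → 10 → … (one orbit).
Cycle type of π: 26×2 + 1; total 3 cycles.
3 cycles on 53: each ℓ→(−1)^(ℓ−1), product (−1)^50 = +1.
Check: (29/53) = +1 by Zolotarev.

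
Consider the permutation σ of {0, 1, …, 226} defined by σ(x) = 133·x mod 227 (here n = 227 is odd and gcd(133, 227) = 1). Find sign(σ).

+1

Start at x=214: 214 → 87 → 221 → 110 → 102 → 173 → 82 → … (one orbit).
3 cycles of lengths [113, 113, 1].
n − c = 227 − 3 = 224; sign = (−1)^224 = +1.
Zolotarev: (133|227) = +1, matching the cycle-count sign.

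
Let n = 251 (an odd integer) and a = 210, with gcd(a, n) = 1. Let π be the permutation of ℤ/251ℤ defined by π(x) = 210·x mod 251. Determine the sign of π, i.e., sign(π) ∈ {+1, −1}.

-1

Trace 26: π^k(26) = [26, 189, 32, 194, 78, 65, 96] for k=0..6.
The orbit structure of x ↦ 210x mod 251: 2 orbits of sizes [250, 1].
251 − 2 = 249 transpositions; sign(π) = (−1)^249 = -1.
Via Zolotarev, sign(π_{210}) = (210|251) = -1.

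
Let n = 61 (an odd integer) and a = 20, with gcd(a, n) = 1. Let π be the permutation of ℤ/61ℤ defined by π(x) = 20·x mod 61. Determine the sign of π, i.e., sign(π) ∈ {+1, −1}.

+1

Start at x=1: 1 → 20 → 34 → 9 → 58 → 1 (one orbit).
The orbit structure of x ↦ 20x mod 61: 13 orbits of sizes [5, 5, 5, 5, 5, 5, 5, 5, 5, 5, 5, 5, 1].
13 cycles on 61: each ℓ→(−1)^(ℓ−1), product (−1)^48 = +1.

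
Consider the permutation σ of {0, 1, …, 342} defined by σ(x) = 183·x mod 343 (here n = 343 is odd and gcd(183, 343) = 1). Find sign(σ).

Start at x=29: 29 → 162 → 148 → 330 → 22 → 253 → 337 → … (one orbit).
Cycle lengths of π_183 on ℤ/343ℤ: [49, 49, 49, 49, 49, 49, 7, 7, 7, 7, 7, 7, 1, 1, 1, 1, 1, 1, 1]; 19 cycles in total.
343 − 19 = 324 transpositions; sign(π) = (−1)^324 = +1.
Zolotarev: (183|343) = +1, matching the cycle-count sign.

+1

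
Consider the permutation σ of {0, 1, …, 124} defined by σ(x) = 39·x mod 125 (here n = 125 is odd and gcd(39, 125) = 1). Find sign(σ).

Orbit of 106 under x↦39x: [106, 9, 101, 64, 121, 94, 41]… (length divides ord_125(39)).
Cycle type of π: 50×2 + 10×2 + 2×2 + 1; total 7 cycles.
7 cycles on 125: each ℓ→(−1)^(ℓ−1), product (−1)^118 = +1.
Via Zolotarev, sign(π_{39}) = (39|125) = +1.

+1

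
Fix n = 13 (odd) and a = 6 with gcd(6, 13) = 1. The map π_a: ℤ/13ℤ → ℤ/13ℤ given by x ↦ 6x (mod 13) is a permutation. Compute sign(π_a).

Start at x=12: 12 → 7 → 3 → 5 → 4 → 11 → 1 → … (one orbit).
Decompose π into cycles: lengths [12, 1] (2 cycles, including the fixed point 0).
13 − 2 = 11 transpositions; sign(π) = (−1)^11 = -1.
Zolotarev: (6|13) = -1, matching the cycle-count sign.

-1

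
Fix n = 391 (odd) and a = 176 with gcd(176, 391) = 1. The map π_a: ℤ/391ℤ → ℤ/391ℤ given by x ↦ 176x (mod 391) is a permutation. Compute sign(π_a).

Start at x=379: 379 → 234 → 129 → 26 → 275 → 307 → 74 → … (one orbit).
5 cycles of lengths [176, 176, 22, 16, 1].
5 cycles on 391: each ℓ→(−1)^(ℓ−1), product (−1)^386 = +1.

+1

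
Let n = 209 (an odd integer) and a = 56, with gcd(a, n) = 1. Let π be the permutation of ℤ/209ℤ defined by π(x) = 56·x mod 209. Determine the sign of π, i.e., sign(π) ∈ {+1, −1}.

-1

Trace 56: π^k(56) = [56, 1] for k=0..1.
Cycle lengths of π_56 on ℤ/209ℤ: [2, 2, 2, 2, 2, 2, 2, 2, 2, 2, 2, 2, 2, 2, 2, 2, 2, 2, 2, 2, 2, 2, 2, 2, 2, 2, 2, 2, 2, 2, 2, 2, 2, 2, 2, 2, 2, 2, 2, 2, 2, 2, 2, 2, 2, 2, 2, 2, 2, 2, 2, 2, 2, 2, 2, 2, 2, 2, 2, 2, 2, 2, 2, 2, 2, 2, 2, 2, 2, 2, 2, 2, 2, 2, 2, 2, 2, 2, 2, 2, 2, 2, 2, 2, 2, 2, 2, 2, 2, 2, 2, 2, 2, 2, 2, 2, 2, 2, 2, 1, 1, 1, 1, 1, 1, 1, 1, 1, 1, 1]; 110 cycles in total.
110 cycles on 209: each ℓ→(−1)^(ℓ−1), product (−1)^99 = -1.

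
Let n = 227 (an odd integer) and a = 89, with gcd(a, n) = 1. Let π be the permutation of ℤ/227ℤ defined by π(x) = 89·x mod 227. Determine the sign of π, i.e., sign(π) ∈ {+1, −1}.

+1

Trace 120: π^k(120) = [120, 11, 71, 190, 112, 207, 36] for k=0..6.
π_89 has 3 disjoint cycles with lengths [113, 113, 1] on {0,…,226}.
Σ(ℓ_i−1) = 227−3 = 224; sign = (−1)^224 = +1.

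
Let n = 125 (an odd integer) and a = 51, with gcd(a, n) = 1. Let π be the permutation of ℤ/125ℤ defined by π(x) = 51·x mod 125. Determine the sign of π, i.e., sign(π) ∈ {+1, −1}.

Start at x=1: 1 → 51 → 101 → 26 → 76 → 1 (one orbit).
The orbit structure of x ↦ 51x mod 125: 45 orbits of sizes [5, 5, 5, 5, 5, 5, 5, 5, 5, 5, 5, 5, 5, 5, 5, 5, 5, 5, 5, 5, 1, 1, 1, 1, 1, 1, 1, 1, 1, 1, 1, 1, 1, 1, 1, 1, 1, 1, 1, 1, 1, 1, 1, 1, 1].
125 − 45 = 80 transpositions; sign(π) = (−1)^80 = +1.

+1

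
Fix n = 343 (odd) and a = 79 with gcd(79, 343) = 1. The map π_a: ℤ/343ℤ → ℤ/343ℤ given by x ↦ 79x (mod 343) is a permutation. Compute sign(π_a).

Trace 1: π^k(1) = [1, 79, 67, 148, 30, 312, 295] for k=0..6.
Cycle type of π: 21×14 + 3×16 + 1; total 31 cycles.
343 − 31 = 312 transpositions; sign(π) = (−1)^312 = +1.
Check: (79/343) = +1 by Zolotarev.

+1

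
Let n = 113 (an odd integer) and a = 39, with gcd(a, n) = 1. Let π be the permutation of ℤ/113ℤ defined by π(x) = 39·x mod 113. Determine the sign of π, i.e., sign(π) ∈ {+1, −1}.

-1

Trace 62: π^k(62) = [62, 45, 60, 80, 69, 92, 85] for k=0..6.
Cycle lengths of π_39 on ℤ/113ℤ: [112, 1]; 2 cycles in total.
n − c = 113 − 2 = 111; sign = (−1)^111 = -1.
Check: (39/113) = -1 by Zolotarev.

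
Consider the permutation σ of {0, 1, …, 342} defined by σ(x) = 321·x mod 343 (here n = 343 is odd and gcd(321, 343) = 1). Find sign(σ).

-1

Orbit of 260 under x↦321x: [260, 111, 302, 216, 50, 272, 190]… (length divides ord_343(321)).
Cycle lengths of π_321 on ℤ/343ℤ: [98, 98, 98, 14, 14, 14, 2, 2, 2, 1]; 10 cycles in total.
343 − 10 = 333 transpositions; sign(π) = (−1)^333 = -1.
Zolotarev: (321|343) = -1, matching the cycle-count sign.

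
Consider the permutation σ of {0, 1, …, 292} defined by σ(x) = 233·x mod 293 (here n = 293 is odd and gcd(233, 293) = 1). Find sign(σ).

Orbit of 153 under x↦233x: [153, 196, 253, 56, 156, 16, 212]… (length divides ord_293(233)).
The orbit structure of x ↦ 233x mod 293: 3 orbits of sizes [146, 146, 1].
293 − 3 = 290 transpositions; sign(π) = (−1)^290 = +1.

+1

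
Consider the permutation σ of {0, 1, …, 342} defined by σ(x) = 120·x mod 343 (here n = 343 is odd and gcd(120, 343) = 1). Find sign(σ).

+1

Trace 309: π^k(309) = [309, 36, 204, 127, 148, 267, 141] for k=0..6.
Decompose π into cycles: lengths [49, 49, 49, 49, 49, 49, 7, 7, 7, 7, 7, 7, 1, 1, 1, 1, 1, 1, 1] (19 cycles, including the fixed point 0).
n − c = 343 − 19 = 324; sign = (−1)^324 = +1.
Zolotarev: (120|343) = +1, matching the cycle-count sign.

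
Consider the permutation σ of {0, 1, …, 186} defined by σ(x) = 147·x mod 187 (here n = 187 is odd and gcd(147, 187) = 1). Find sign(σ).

-1

Trace 158: π^k(158) = [158, 38, 163, 25, 122, 169, 159] for k=0..6.
Cycle lengths of π_147 on ℤ/187ℤ: [80, 80, 16, 5, 5, 1]; 6 cycles in total.
6 cycles on 187: each ℓ→(−1)^(ℓ−1), product (−1)^181 = -1.
Via Zolotarev, sign(π_{147}) = (147|187) = -1.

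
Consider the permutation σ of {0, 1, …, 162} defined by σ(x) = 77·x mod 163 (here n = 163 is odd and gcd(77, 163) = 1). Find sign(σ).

Orbit of 104 under x↦77x: [104, 21, 150, 140, 22, 64, 38]… (length divides ord_163(77)).
7 cycles of lengths [27, 27, 27, 27, 27, 27, 1].
Σ(ℓ_i−1) = 163−7 = 156; sign = (−1)^156 = +1.

+1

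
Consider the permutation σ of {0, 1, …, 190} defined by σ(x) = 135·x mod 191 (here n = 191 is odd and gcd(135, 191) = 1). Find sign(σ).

Start at x=86: 86 → 150 → 4 → 158 → 129 → 34 → 6 → … (one orbit).
3 cycles of lengths [95, 95, 1].
With 3 cycles on 191 points, sign = (−1)^{191−3} = +1.

+1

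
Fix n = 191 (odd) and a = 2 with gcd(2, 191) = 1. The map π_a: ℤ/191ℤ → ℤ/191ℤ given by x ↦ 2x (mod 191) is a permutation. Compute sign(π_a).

+1

Start at x=133: 133 → 75 → 150 → 109 → 27 → 54 → 108 → … (one orbit).
Decompose π into cycles: lengths [95, 95, 1] (3 cycles, including the fixed point 0).
3 cycles on 191: each ℓ→(−1)^(ℓ−1), product (−1)^188 = +1.
Check: (2/191) = +1 by Zolotarev.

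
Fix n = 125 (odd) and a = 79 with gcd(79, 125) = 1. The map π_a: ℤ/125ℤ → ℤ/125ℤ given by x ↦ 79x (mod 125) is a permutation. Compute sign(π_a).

Orbit of 71 under x↦79x: [71, 109, 111, 19, 1, 79, 116]… (length divides ord_125(79)).
7 cycles of lengths [50, 50, 10, 10, 2, 2, 1].
With 7 cycles on 125 points, sign = (−1)^{125−7} = +1.

+1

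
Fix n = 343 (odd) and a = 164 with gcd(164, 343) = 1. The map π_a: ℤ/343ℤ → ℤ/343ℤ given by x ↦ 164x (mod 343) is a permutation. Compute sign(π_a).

Orbit of 72 under x↦164x: [72, 146, 277, 152, 232, 318, 16]… (length divides ord_343(164)).
Decompose π into cycles: lengths [294, 42, 6, 1] (4 cycles, including the fixed point 0).
sign(π) = (−1)^{n − #cycles} = (−1)^{343−4} = (−1)^339 = -1.
The Jacobi symbol (164|343) = -1 (Zolotarev) agrees.

-1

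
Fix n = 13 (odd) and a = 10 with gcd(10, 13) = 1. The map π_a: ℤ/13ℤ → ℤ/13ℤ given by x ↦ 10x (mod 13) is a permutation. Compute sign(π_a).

+1

Trace 9: π^k(9) = [9, 12, 3, 4, 1, 10] for k=0..5.
The orbit structure of x ↦ 10x mod 13: 3 orbits of sizes [6, 6, 1].
n − c = 13 − 3 = 10; sign = (−1)^10 = +1.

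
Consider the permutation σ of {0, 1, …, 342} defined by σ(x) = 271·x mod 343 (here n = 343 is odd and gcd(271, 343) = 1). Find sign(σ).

Orbit of 59 under x↦271x: [59, 211, 243, 340, 216, 226, 192]… (length divides ord_343(271)).
Decompose π into cycles: lengths [294, 42, 6, 1] (4 cycles, including the fixed point 0).
Σ(ℓ_i−1) = 343−4 = 339; sign = (−1)^339 = -1.

-1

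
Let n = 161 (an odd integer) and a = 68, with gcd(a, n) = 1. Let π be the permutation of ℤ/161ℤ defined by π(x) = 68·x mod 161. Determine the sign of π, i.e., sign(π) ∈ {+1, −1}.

Start at x=1: 1 → 68 → 116 → 160 → 93 → 45 → 1 (one orbit).
The orbit structure of x ↦ 68x mod 161: 35 orbits of sizes [6, 6, 6, 6, 6, 6, 6, 6, 6, 6, 6, 6, 6, 6, 6, 6, 6, 6, 6, 6, 6, 6, 6, 2, 2, 2, 2, 2, 2, 2, 2, 2, 2, 2, 1].
sign(π) = (−1)^{n − #cycles} = (−1)^{161−35} = (−1)^126 = +1.

+1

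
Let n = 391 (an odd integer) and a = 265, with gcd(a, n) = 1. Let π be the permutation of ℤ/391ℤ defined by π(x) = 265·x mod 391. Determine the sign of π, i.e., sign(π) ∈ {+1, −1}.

Orbit of 12 under x↦265x: [12, 52, 95, 151, 133, 55, 108]… (length divides ord_391(265)).
Cycle type of π: 176×2 + 16 + 11×2 + 1; total 6 cycles.
391 − 6 = 385 transpositions; sign(π) = (−1)^385 = -1.
Zolotarev: (265|391) = -1, matching the cycle-count sign.

-1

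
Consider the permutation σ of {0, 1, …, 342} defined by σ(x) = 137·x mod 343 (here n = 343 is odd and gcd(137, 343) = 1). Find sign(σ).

Trace 246: π^k(246) = [246, 88, 51, 127, 249, 156, 106] for k=0..6.
Cycle lengths of π_137 on ℤ/343ℤ: [147, 147, 21, 21, 3, 3, 1]; 7 cycles in total.
n − c = 343 − 7 = 336; sign = (−1)^336 = +1.

+1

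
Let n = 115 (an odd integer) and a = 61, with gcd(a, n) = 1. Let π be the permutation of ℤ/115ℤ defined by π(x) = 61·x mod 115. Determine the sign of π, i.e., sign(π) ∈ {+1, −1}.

Orbit of 86 under x↦61x: [86, 71, 76, 36, 11, 96, 106]… (length divides ord_115(61)).
π_61 has 10 disjoint cycles with lengths [22, 22, 22, 22, 22, 1, 1, 1, 1, 1] on {0,…,114}.
sign(π) = (−1)^{n − #cycles} = (−1)^{115−10} = (−1)^105 = -1.

-1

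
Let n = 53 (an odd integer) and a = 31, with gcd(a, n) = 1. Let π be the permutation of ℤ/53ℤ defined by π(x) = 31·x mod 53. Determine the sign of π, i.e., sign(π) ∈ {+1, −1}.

-1

Start at x=30: 30 → 29 → 51 → 44 → 39 → 43 → 8 → … (one orbit).
The orbit structure of x ↦ 31x mod 53: 2 orbits of sizes [52, 1].
sign(π) = (−1)^{n − #cycles} = (−1)^{53−2} = (−1)^51 = -1.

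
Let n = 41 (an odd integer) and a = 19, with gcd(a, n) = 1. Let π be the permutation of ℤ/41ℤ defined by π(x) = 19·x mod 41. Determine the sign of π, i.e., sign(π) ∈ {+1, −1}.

-1

Orbit of 16 under x↦19x: [16, 17, 36, 28, 40, 22, 8]… (length divides ord_41(19)).
Cycle lengths of π_19 on ℤ/41ℤ: [40, 1]; 2 cycles in total.
n − c = 41 − 2 = 39; sign = (−1)^39 = -1.
The Jacobi symbol (19|41) = -1 (Zolotarev) agrees.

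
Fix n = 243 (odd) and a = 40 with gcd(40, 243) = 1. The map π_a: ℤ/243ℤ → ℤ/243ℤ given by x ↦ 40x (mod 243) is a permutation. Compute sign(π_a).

+1

Orbit of 94 under x↦40x: [94, 115, 226, 49, 16, 154, 85]… (length divides ord_243(40)).
Decompose π into cycles: lengths [81, 81, 27, 27, 9, 9, 3, 3, 1, 1, 1] (11 cycles, including the fixed point 0).
11 cycles on 243: each ℓ→(−1)^(ℓ−1), product (−1)^232 = +1.
The Jacobi symbol (40|243) = +1 (Zolotarev) agrees.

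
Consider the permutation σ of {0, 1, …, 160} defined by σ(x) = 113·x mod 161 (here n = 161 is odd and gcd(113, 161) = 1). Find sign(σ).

Orbit of 8 under x↦113x: [8, 99, 78, 120, 36, 43, 29]… (length divides ord_161(113)).
Decompose π into cycles: lengths [22, 22, 22, 22, 22, 22, 22, 1, 1, 1, 1, 1, 1, 1] (14 cycles, including the fixed point 0).
sign(π) = (−1)^{n − #cycles} = (−1)^{161−14} = (−1)^147 = -1.

-1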